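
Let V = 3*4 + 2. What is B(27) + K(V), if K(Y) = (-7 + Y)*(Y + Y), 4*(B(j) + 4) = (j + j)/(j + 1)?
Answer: 10779/56 ≈ 192.48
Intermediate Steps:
B(j) = -4 + j/(2*(1 + j)) (B(j) = -4 + ((j + j)/(j + 1))/4 = -4 + ((2*j)/(1 + j))/4 = -4 + (2*j/(1 + j))/4 = -4 + j/(2*(1 + j)))
V = 14 (V = 12 + 2 = 14)
K(Y) = 2*Y*(-7 + Y) (K(Y) = (-7 + Y)*(2*Y) = 2*Y*(-7 + Y))
B(27) + K(V) = (-8 - 7*27)/(2*(1 + 27)) + 2*14*(-7 + 14) = (½)*(-8 - 189)/28 + 2*14*7 = (½)*(1/28)*(-197) + 196 = -197/56 + 196 = 10779/56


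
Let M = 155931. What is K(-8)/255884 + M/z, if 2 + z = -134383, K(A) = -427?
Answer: -783482949/674254340 ≈ -1.1620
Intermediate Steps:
z = -134385 (z = -2 - 134383 = -134385)
K(-8)/255884 + M/z = -427/255884 + 155931/(-134385) = -427*1/255884 + 155931*(-1/134385) = -427/255884 - 51977/44795 = -783482949/674254340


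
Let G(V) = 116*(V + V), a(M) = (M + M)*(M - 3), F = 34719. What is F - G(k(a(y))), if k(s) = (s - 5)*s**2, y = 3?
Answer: 34719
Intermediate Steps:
a(M) = 2*M*(-3 + M) (a(M) = (2*M)*(-3 + M) = 2*M*(-3 + M))
k(s) = s**2*(-5 + s) (k(s) = (-5 + s)*s**2 = s**2*(-5 + s))
G(V) = 232*V (G(V) = 116*(2*V) = 232*V)
F - G(k(a(y))) = 34719 - 232*(2*3*(-3 + 3))**2*(-5 + 2*3*(-3 + 3)) = 34719 - 232*(2*3*0)**2*(-5 + 2*3*0) = 34719 - 232*0**2*(-5 + 0) = 34719 - 232*0*(-5) = 34719 - 232*0 = 34719 - 1*0 = 34719 + 0 = 34719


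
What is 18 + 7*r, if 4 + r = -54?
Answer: -388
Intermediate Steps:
r = -58 (r = -4 - 54 = -58)
18 + 7*r = 18 + 7*(-58) = 18 - 406 = -388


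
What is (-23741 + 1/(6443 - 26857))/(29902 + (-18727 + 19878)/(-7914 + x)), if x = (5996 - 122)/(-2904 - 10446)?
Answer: -95893091270275/120777611030658 ≈ -0.79396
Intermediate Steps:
x = -11/25 (x = 5874/(-13350) = 5874*(-1/13350) = -11/25 ≈ -0.44000)
(-23741 + 1/(6443 - 26857))/(29902 + (-18727 + 19878)/(-7914 + x)) = (-23741 + 1/(6443 - 26857))/(29902 + (-18727 + 19878)/(-7914 - 11/25)) = (-23741 + 1/(-20414))/(29902 + 1151/(-197861/25)) = (-23741 - 1/20414)/(29902 + 1151*(-25/197861)) = -484648775/(20414*(29902 - 28775/197861)) = -484648775/(20414*5916410847/197861) = -484648775/20414*197861/5916410847 = -95893091270275/120777611030658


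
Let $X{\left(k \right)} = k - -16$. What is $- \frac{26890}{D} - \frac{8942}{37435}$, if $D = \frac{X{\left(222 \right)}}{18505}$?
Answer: $- \frac{9313818769473}{4454765} \approx -2.0908 \cdot 10^{6}$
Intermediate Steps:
$X{\left(k \right)} = 16 + k$ ($X{\left(k \right)} = k + 16 = 16 + k$)
$D = \frac{238}{18505}$ ($D = \frac{16 + 222}{18505} = 238 \cdot \frac{1}{18505} = \frac{238}{18505} \approx 0.012861$)
$- \frac{26890}{D} - \frac{8942}{37435} = - \frac{26890}{\frac{238}{18505}} - \frac{8942}{37435} = \left(-26890\right) \frac{18505}{238} - \frac{8942}{37435} = - \frac{248799725}{119} - \frac{8942}{37435} = - \frac{9313818769473}{4454765}$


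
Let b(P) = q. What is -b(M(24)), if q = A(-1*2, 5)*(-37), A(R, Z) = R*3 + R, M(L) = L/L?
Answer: -296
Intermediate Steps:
M(L) = 1
A(R, Z) = 4*R (A(R, Z) = 3*R + R = 4*R)
q = 296 (q = (4*(-1*2))*(-37) = (4*(-2))*(-37) = -8*(-37) = 296)
b(P) = 296
-b(M(24)) = -1*296 = -296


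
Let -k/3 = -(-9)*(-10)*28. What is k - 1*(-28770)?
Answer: 36330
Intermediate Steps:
k = 7560 (k = -3*(-(-9)*(-10))*28 = -3*(-9*10)*28 = -(-270)*28 = -3*(-2520) = 7560)
k - 1*(-28770) = 7560 - 1*(-28770) = 7560 + 28770 = 36330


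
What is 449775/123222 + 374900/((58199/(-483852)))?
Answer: -7450655293810125/2390465726 ≈ -3.1168e+6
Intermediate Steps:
449775/123222 + 374900/((58199/(-483852))) = 449775*(1/123222) + 374900/((58199*(-1/483852))) = 149925/41074 + 374900/(-58199/483852) = 149925/41074 + 374900*(-483852/58199) = 149925/41074 - 181396114800/58199 = -7450655293810125/2390465726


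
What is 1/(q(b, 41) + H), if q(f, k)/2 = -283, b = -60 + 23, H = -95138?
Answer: -1/95704 ≈ -1.0449e-5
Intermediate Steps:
b = -37
q(f, k) = -566 (q(f, k) = 2*(-283) = -566)
1/(q(b, 41) + H) = 1/(-566 - 95138) = 1/(-95704) = -1/95704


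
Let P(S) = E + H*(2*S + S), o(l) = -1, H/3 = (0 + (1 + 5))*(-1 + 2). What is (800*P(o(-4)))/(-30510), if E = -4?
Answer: 4640/3051 ≈ 1.5208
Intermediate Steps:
H = 18 (H = 3*((0 + (1 + 5))*(-1 + 2)) = 3*((0 + 6)*1) = 3*(6*1) = 3*6 = 18)
P(S) = -4 + 54*S (P(S) = -4 + 18*(2*S + S) = -4 + 18*(3*S) = -4 + 54*S)
(800*P(o(-4)))/(-30510) = (800*(-4 + 54*(-1)))/(-30510) = (800*(-4 - 54))*(-1/30510) = (800*(-58))*(-1/30510) = -46400*(-1/30510) = 4640/3051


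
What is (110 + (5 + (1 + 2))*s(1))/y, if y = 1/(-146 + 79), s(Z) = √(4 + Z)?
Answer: -7370 - 536*√5 ≈ -8568.5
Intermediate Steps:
y = -1/67 (y = 1/(-67) = -1/67 ≈ -0.014925)
(110 + (5 + (1 + 2))*s(1))/y = (110 + (5 + (1 + 2))*√(4 + 1))/(-1/67) = (110 + (5 + 3)*√5)*(-67) = (110 + 8*√5)*(-67) = -7370 - 536*√5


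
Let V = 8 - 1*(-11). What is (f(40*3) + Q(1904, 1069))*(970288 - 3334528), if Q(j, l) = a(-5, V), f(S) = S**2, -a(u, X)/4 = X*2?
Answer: -33685691520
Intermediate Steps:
V = 19 (V = 8 + 11 = 19)
a(u, X) = -8*X (a(u, X) = -4*X*2 = -8*X)
Q(j, l) = -152 (Q(j, l) = -8*19 = -152)
(f(40*3) + Q(1904, 1069))*(970288 - 3334528) = ((40*3)**2 - 152)*(970288 - 3334528) = (120**2 - 152)*(-2364240) = (14400 - 152)*(-2364240) = 14248*(-2364240) = -33685691520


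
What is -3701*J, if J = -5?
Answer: 18505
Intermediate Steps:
-3701*J = -3701*(-5) = 18505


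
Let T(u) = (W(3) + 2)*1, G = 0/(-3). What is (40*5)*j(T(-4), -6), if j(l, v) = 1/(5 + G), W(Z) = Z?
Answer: 40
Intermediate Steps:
G = 0 (G = 0*(-⅓) = 0)
T(u) = 5 (T(u) = (3 + 2)*1 = 5*1 = 5)
j(l, v) = ⅕ (j(l, v) = 1/(5 + 0) = 1/5 = ⅕)
(40*5)*j(T(-4), -6) = (40*5)*(⅕) = 200*(⅕) = 40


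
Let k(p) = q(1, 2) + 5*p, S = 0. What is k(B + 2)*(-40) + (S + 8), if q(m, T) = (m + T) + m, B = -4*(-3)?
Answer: -2952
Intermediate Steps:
B = 12
q(m, T) = T + 2*m (q(m, T) = (T + m) + m = T + 2*m)
k(p) = 4 + 5*p (k(p) = (2 + 2*1) + 5*p = (2 + 2) + 5*p = 4 + 5*p)
k(B + 2)*(-40) + (S + 8) = (4 + 5*(12 + 2))*(-40) + (0 + 8) = (4 + 5*14)*(-40) + 8 = (4 + 70)*(-40) + 8 = 74*(-40) + 8 = -2960 + 8 = -2952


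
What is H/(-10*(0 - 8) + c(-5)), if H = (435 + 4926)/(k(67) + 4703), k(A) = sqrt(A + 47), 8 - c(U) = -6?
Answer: 25212783/2079100930 - 5361*sqrt(114)/2079100930 ≈ 0.012099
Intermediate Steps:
c(U) = 14 (c(U) = 8 - 1*(-6) = 8 + 6 = 14)
k(A) = sqrt(47 + A)
H = 5361/(4703 + sqrt(114)) (H = (435 + 4926)/(sqrt(47 + 67) + 4703) = 5361/(sqrt(114) + 4703) = 5361/(4703 + sqrt(114)) ≈ 1.1373)
H/(-10*(0 - 8) + c(-5)) = (25212783/22118095 - 5361*sqrt(114)/22118095)/(-10*(0 - 8) + 14) = (25212783/22118095 - 5361*sqrt(114)/22118095)/(-10*(-8) + 14) = (25212783/22118095 - 5361*sqrt(114)/22118095)/(80 + 14) = (25212783/22118095 - 5361*sqrt(114)/22118095)/94 = (25212783/22118095 - 5361*sqrt(114)/22118095)*(1/94) = 25212783/2079100930 - 5361*sqrt(114)/2079100930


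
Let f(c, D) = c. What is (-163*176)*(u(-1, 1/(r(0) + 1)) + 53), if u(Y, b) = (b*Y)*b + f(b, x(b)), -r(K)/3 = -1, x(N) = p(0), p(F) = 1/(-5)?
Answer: -1525843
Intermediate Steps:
p(F) = -⅕
x(N) = -⅕
r(K) = 3 (r(K) = -3*(-1) = 3)
u(Y, b) = b + Y*b² (u(Y, b) = (b*Y)*b + b = (Y*b)*b + b = Y*b² + b = b + Y*b²)
(-163*176)*(u(-1, 1/(r(0) + 1)) + 53) = (-163*176)*((1 - 1/(3 + 1))/(3 + 1) + 53) = -28688*((1 - 1/4)/4 + 53) = -28688*((1 - 1*¼)/4 + 53) = -28688*((1 - ¼)/4 + 53) = -28688*((¼)*(¾) + 53) = -28688*(3/16 + 53) = -28688*851/16 = -1525843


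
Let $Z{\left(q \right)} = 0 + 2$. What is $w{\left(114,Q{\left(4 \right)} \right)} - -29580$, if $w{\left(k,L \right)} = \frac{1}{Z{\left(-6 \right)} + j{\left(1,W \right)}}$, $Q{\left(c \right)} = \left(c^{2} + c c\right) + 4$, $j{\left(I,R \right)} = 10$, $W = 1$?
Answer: $\frac{354961}{12} \approx 29580.0$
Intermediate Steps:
$Q{\left(c \right)} = 4 + 2 c^{2}$ ($Q{\left(c \right)} = \left(c^{2} + c^{2}\right) + 4 = 2 c^{2} + 4 = 4 + 2 c^{2}$)
$Z{\left(q \right)} = 2$
$w{\left(k,L \right)} = \frac{1}{12}$ ($w{\left(k,L \right)} = \frac{1}{2 + 10} = \frac{1}{12}$)
$w{\left(114,Q{\left(4 \right)} \right)} - -29580 = \frac{1}{12} - -29580 = \frac{1}{12} + 29580 = \frac{354961}{12}$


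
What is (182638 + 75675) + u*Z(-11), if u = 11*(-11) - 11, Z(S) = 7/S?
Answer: 258397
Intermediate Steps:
u = -132 (u = -121 - 11 = -132)
(182638 + 75675) + u*Z(-11) = (182638 + 75675) - 924/(-11) = 258313 - 924*(-1)/11 = 258313 - 132*(-7/11) = 258313 + 84 = 258397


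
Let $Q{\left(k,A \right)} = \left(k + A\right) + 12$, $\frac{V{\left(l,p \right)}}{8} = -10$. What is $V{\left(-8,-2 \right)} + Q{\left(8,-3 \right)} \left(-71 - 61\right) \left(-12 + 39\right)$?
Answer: $-60668$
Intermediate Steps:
$V{\left(l,p \right)} = -80$ ($V{\left(l,p \right)} = 8 \left(-10\right) = -80$)
$Q{\left(k,A \right)} = 12 + A + k$ ($Q{\left(k,A \right)} = \left(A + k\right) + 12 = 12 + A + k$)
$V{\left(-8,-2 \right)} + Q{\left(8,-3 \right)} \left(-71 - 61\right) \left(-12 + 39\right) = -80 + \left(12 - 3 + 8\right) \left(-71 - 61\right) \left(-12 + 39\right) = -80 + 17 \left(\left(-132\right) 27\right) = -80 + 17 \left(-3564\right) = -80 - 60588 = -60668$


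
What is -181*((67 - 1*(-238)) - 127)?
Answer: -32218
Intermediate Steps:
-181*((67 - 1*(-238)) - 127) = -181*((67 + 238) - 127) = -181*(305 - 127) = -181*178 = -32218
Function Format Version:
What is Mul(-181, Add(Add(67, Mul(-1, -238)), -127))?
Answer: -32218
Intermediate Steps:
Mul(-181, Add(Add(67, Mul(-1, -238)), -127)) = Mul(-181, Add(Add(67, 238), -127)) = Mul(-181, Add(305, -127)) = Mul(-181, 178) = -32218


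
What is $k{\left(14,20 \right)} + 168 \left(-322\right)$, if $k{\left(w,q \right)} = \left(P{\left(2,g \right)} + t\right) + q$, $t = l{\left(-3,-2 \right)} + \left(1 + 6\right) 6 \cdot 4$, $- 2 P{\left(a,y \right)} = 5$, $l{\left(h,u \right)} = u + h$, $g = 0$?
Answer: $- \frac{107831}{2} \approx -53916.0$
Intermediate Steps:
$l{\left(h,u \right)} = h + u$
$P{\left(a,y \right)} = - \frac{5}{2}$ ($P{\left(a,y \right)} = \left(- \frac{1}{2}\right) 5 = - \frac{5}{2}$)
$t = 163$ ($t = \left(-3 - 2\right) + \left(1 + 6\right) 6 \cdot 4 = -5 + 7 \cdot 6 \cdot 4 = -5 + 42 \cdot 4 = -5 + 168 = 163$)
$k{\left(w,q \right)} = \frac{321}{2} + q$ ($k{\left(w,q \right)} = \left(- \frac{5}{2} + 163\right) + q = \frac{321}{2} + q$)
$k{\left(14,20 \right)} + 168 \left(-322\right) = \left(\frac{321}{2} + 20\right) + 168 \left(-322\right) = \frac{361}{2} - 54096 = - \frac{107831}{2}$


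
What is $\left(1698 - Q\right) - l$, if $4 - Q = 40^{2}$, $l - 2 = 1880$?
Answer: $1412$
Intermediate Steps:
$l = 1882$ ($l = 2 + 1880 = 1882$)
$Q = -1596$ ($Q = 4 - 40^{2} = 4 - 1600 = -1596$)
$\left(1698 - Q\right) - l = \left(1698 - -1596\right) - 1882 = \left(1698 + 1596\right) - 1882 = 3294 - 1882 = 1412$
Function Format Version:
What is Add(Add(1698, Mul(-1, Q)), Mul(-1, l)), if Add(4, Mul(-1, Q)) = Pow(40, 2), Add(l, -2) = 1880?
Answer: 1412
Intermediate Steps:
l = 1882 (l = Add(2, 1880) = 1882)
Q = -1596 (Q = Add(4, Mul(-1, Pow(40, 2))) = Add(4, Mul(-1, 1600)) = Add(4, -1600) = -1596)
Add(Add(1698, Mul(-1, Q)), Mul(-1, l)) = Add(Add(1698, Mul(-1, -1596)), Mul(-1, 1882)) = Add(Add(1698, 1596), -1882) = Add(3294, -1882) = 1412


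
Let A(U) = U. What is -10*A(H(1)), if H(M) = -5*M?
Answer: 50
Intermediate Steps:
-10*A(H(1)) = -(-50) = -10*(-5) = 50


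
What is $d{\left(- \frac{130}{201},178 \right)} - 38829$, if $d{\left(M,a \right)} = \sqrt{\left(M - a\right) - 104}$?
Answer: $-38829 + \frac{2 i \sqrt{2854803}}{201} \approx -38829.0 + 16.812 i$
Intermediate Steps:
$d{\left(M,a \right)} = \sqrt{-104 + M - a}$
$d{\left(- \frac{130}{201},178 \right)} - 38829 = \sqrt{-104 - \frac{130}{201} - 178} - 38829 = \sqrt{- \frac{56812}{201}} - 38829 = \frac{2 i \sqrt{2854803}}{201} - 38829 = -38829 + \frac{2 i \sqrt{2854803}}{201}$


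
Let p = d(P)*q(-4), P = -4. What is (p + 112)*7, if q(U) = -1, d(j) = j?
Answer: 812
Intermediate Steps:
p = 4 (p = -4*(-1) = 4)
(p + 112)*7 = (4 + 112)*7 = 116*7 = 812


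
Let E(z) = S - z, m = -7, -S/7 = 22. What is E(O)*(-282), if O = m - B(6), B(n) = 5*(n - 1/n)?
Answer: 33229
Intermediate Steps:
S = -154 (S = -7*22 = -154)
B(n) = -5/n + 5*n
O = -217/6 (O = -7 - (-5/6 + 5*6) = -7 - (-5*1/6 + 30) = -7 - (-5/6 + 30) = -7 - 1*175/6 = -7 - 175/6 = -217/6 ≈ -36.167)
E(z) = -154 - z
E(O)*(-282) = (-154 - 1*(-217/6))*(-282) = (-154 + 217/6)*(-282) = -707/6*(-282) = 33229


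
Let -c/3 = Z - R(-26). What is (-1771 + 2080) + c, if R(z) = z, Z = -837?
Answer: 2742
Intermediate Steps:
c = 2433 (c = -3*(-837 - 1*(-26)) = -3*(-837 + 26) = -3*(-811) = 2433)
(-1771 + 2080) + c = (-1771 + 2080) + 2433 = 309 + 2433 = 2742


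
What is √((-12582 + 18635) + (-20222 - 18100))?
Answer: 23*I*√61 ≈ 179.64*I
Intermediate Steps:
√((-12582 + 18635) + (-20222 - 18100)) = √(6053 - 38322) = √(-32269) = 23*I*√61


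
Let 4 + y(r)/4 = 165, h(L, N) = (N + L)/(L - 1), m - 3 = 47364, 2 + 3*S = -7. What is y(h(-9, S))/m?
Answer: 644/47367 ≈ 0.013596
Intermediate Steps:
S = -3 (S = -⅔ + (⅓)*(-7) = -⅔ - 7/3 = -3)
m = 47367 (m = 3 + 47364 = 47367)
h(L, N) = (L + N)/(-1 + L)
y(r) = 644 (y(r) = -16 + 4*165 = -16 + 660 = 644)
y(h(-9, S))/m = 644/47367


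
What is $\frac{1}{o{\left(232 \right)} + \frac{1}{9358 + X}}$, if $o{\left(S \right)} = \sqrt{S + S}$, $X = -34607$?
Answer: $\frac{25249}{295805568463} + \frac{2550048004 \sqrt{29}}{295805568463} \approx 0.046424$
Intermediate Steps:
$o{\left(S \right)} = \sqrt{2} \sqrt{S}$ ($o{\left(S \right)} = \sqrt{2 S} = \sqrt{2} \sqrt{S}$)
$\frac{1}{o{\left(232 \right)} + \frac{1}{9358 + X}} = \frac{1}{\sqrt{2} \sqrt{232} + \frac{1}{9358 - 34607}} = \frac{1}{\sqrt{2} \cdot 2 \sqrt{58} + \frac{1}{-25249}} = \frac{1}{4 \sqrt{29} - \frac{1}{25249}} = \frac{1}{- \frac{1}{25249} + 4 \sqrt{29}}$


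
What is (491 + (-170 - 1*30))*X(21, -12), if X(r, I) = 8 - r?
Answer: -3783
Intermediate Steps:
(491 + (-170 - 1*30))*X(21, -12) = (491 + (-170 - 1*30))*(8 - 1*21) = (491 + (-170 - 30))*(8 - 21) = (491 - 200)*(-13) = 291*(-13) = -3783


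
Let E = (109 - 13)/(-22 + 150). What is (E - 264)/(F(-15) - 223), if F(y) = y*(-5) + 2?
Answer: 1053/584 ≈ 1.8031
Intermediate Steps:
F(y) = 2 - 5*y (F(y) = -5*y + 2 = 2 - 5*y)
E = ¾ (E = 96/128 = 96*(1/128) = ¾ ≈ 0.75000)
(E - 264)/(F(-15) - 223) = (¾ - 264)/((2 - 5*(-15)) - 223) = -1053/(4*((2 + 75) - 223)) = -1053/(4*(77 - 223)) = -1053/4/(-146) = -1053/4*(-1/146) = 1053/584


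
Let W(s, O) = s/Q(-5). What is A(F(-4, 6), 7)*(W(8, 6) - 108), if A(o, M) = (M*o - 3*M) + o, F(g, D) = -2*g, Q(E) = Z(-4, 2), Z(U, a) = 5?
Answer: -22876/5 ≈ -4575.2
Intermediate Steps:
Q(E) = 5
W(s, O) = s/5
A(o, M) = o - 3*M + M*o (A(o, M) = (-3*M + M*o) + o = o - 3*M + M*o)
A(F(-4, 6), 7)*(W(8, 6) - 108) = (-2*(-4) - 3*7 + 7*(-2*(-4)))*((1/5)*8 - 108) = (8 - 21 + 7*8)*(8/5 - 108) = (8 - 21 + 56)*(-532/5) = 43*(-532/5) = -22876/5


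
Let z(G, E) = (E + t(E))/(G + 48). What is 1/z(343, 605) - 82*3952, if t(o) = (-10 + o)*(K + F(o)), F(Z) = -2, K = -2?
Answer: -575213991/1775 ≈ -3.2406e+5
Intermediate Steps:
t(o) = 40 - 4*o (t(o) = (-10 + o)*(-2 - 2) = (-10 + o)*(-4) = 40 - 4*o)
z(G, E) = (40 - 3*E)/(48 + G) (z(G, E) = (E + (40 - 4*E))/(G + 48) = (40 - 3*E)/(48 + G))
1/z(343, 605) - 82*3952 = 1/((40 - 3*605)/(48 + 343)) - 82*3952 = 1/((40 - 1815)/391) - 1*324064 = 1/((1/391)*(-1775)) - 324064 = 1/(-1775/391) - 324064 = -391/1775 - 324064 = -575213991/1775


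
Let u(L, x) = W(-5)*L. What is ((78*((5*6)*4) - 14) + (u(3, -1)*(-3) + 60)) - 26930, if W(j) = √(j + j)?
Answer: -17524 - 9*I*√10 ≈ -17524.0 - 28.461*I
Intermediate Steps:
W(j) = √2*√j (W(j) = √(2*j) = √2*√j)
u(L, x) = I*L*√10 (u(L, x) = (√2*√(-5))*L = (√2*(I*√5))*L = (I*√10)*L = I*L*√10)
((78*((5*6)*4) - 14) + (u(3, -1)*(-3) + 60)) - 26930 = ((78*((5*6)*4) - 14) + ((I*3*√10)*(-3) + 60)) - 26930 = ((78*(30*4) - 14) + ((3*I*√10)*(-3) + 60)) - 26930 = ((78*120 - 14) + (-9*I*√10 + 60)) - 26930 = ((9360 - 14) + (60 - 9*I*√10)) - 26930 = (9346 + (60 - 9*I*√10)) - 26930 = (9406 - 9*I*√10) - 26930 = -17524 - 9*I*√10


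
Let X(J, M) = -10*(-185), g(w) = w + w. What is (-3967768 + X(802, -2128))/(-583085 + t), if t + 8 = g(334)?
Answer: 3965918/582425 ≈ 6.8093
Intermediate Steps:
g(w) = 2*w
t = 660 (t = -8 + 2*334 = -8 + 668 = 660)
X(J, M) = 1850
(-3967768 + X(802, -2128))/(-583085 + t) = (-3967768 + 1850)/(-583085 + 660) = -3965918/(-582425) = -3965918*(-1/582425) = 3965918/582425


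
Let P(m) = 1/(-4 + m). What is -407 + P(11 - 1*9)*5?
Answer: -819/2 ≈ -409.50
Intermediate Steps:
-407 + P(11 - 1*9)*5 = -407 + 5/(-4 + (11 - 1*9)) = -407 + 5/(-4 + (11 - 9)) = -407 + 5/(-4 + 2) = -407 + 5/(-2) = -407 - ½*5 = -407 - 5/2 = -819/2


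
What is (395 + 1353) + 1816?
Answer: 3564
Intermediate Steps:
(395 + 1353) + 1816 = 1748 + 1816 = 3564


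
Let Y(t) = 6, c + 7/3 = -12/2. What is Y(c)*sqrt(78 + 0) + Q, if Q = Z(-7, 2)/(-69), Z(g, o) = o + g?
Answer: 5/69 + 6*sqrt(78) ≈ 53.063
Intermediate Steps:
Z(g, o) = g + o
c = -25/3 (c = -7/3 - 12/2 = -7/3 - 12*1/2 = -7/3 - 6 = -25/3 ≈ -8.3333)
Q = 5/69 (Q = (-7 + 2)/(-69) = -5*(-1/69) = 5/69 ≈ 0.072464)
Y(c)*sqrt(78 + 0) + Q = 6*sqrt(78 + 0) + 5/69 = 6*sqrt(78) + 5/69 = 5/69 + 6*sqrt(78)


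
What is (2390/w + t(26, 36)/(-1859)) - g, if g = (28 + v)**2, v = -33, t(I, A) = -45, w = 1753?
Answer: -76948780/3258827 ≈ -23.612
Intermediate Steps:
g = 25 (g = (28 - 33)**2 = (-5)**2 = 25)
(2390/w + t(26, 36)/(-1859)) - g = (2390/1753 - 45/(-1859)) - 1*25 = (2390*(1/1753) - 45*(-1/1859)) - 25 = (2390/1753 + 45/1859) - 25 = 4521895/3258827 - 25 = -76948780/3258827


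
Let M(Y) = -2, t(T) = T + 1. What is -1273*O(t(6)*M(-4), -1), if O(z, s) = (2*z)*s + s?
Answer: -34371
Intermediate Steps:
t(T) = 1 + T
O(z, s) = s + 2*s*z (O(z, s) = 2*s*z + s = s + 2*s*z)
-1273*O(t(6)*M(-4), -1) = -(-1273)*(1 + 2*((1 + 6)*(-2))) = -(-1273)*(1 + 2*(7*(-2))) = -(-1273)*(1 + 2*(-14)) = -(-1273)*(1 - 28) = -(-1273)*(-27) = -1273*27 = -34371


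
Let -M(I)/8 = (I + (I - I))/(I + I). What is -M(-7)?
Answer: 4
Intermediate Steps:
M(I) = -4 (M(I) = -8*(I + (I - I))/(I + I) = -8*(I + 0)/(2*I) = -8*I*1/(2*I) = -8*½ = -4)
-M(-7) = -1*(-4) = 4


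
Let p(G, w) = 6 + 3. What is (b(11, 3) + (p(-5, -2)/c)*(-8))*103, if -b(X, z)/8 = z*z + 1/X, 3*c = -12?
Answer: -62006/11 ≈ -5636.9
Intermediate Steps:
p(G, w) = 9
c = -4 (c = (⅓)*(-12) = -4)
b(X, z) = -8/X - 8*z² (b(X, z) = -8*(z*z + 1/X) = -8*(z² + 1/X) = -8*(1/X + z²) = -8/X - 8*z²)
(b(11, 3) + (p(-5, -2)/c)*(-8))*103 = ((-8/11 - 8*3²) + (9/(-4))*(-8))*103 = ((-8*1/11 - 8*9) + (9*(-¼))*(-8))*103 = ((-8/11 - 72) - 9/4*(-8))*103 = (-800/11 + 18)*103 = -602/11*103 = -62006/11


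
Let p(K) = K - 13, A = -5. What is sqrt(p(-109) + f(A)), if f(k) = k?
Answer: I*sqrt(127) ≈ 11.269*I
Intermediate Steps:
p(K) = -13 + K
sqrt(p(-109) + f(A)) = sqrt((-13 - 109) - 5) = sqrt(-122 - 5) = sqrt(-127) = I*sqrt(127)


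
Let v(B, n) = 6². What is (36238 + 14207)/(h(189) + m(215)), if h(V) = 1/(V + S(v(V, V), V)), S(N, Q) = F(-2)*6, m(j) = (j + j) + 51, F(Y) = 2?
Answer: 10139445/96682 ≈ 104.87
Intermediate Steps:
v(B, n) = 36
m(j) = 51 + 2*j (m(j) = 2*j + 51 = 51 + 2*j)
S(N, Q) = 12 (S(N, Q) = 2*6 = 12)
h(V) = 1/(12 + V) (h(V) = 1/(V + 12) = 1/(12 + V))
(36238 + 14207)/(h(189) + m(215)) = (36238 + 14207)/(1/(12 + 189) + (51 + 2*215)) = 50445/(1/201 + (51 + 430)) = 50445/(1/201 + 481) = 50445/(96682/201) = 50445*(201/96682) = 10139445/96682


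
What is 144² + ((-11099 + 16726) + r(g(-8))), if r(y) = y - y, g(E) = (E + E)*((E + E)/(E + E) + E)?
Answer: 26363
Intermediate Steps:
g(E) = 2*E*(1 + E) (g(E) = (2*E)*((2*E)/((2*E)) + E) = (2*E)*((2*E)*(1/(2*E)) + E) = (2*E)*(1 + E) = 2*E*(1 + E))
r(y) = 0
144² + ((-11099 + 16726) + r(g(-8))) = 144² + ((-11099 + 16726) + 0) = 20736 + (5627 + 0) = 20736 + 5627 = 26363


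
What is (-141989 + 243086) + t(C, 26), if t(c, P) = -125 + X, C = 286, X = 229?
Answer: 101201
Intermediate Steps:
t(c, P) = 104 (t(c, P) = -125 + 229 = 104)
(-141989 + 243086) + t(C, 26) = (-141989 + 243086) + 104 = 101097 + 104 = 101201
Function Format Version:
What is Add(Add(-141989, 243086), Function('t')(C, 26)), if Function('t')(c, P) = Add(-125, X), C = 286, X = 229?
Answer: 101201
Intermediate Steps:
Function('t')(c, P) = 104 (Function('t')(c, P) = Add(-125, 229) = 104)
Add(Add(-141989, 243086), Function('t')(C, 26)) = Add(Add(-141989, 243086), 104) = Add(101097, 104) = 101201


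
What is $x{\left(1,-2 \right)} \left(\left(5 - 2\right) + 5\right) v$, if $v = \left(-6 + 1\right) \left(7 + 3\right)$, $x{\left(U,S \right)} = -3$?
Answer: $1200$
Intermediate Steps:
$v = -50$ ($v = \left(-5\right) 10 = -50$)
$x{\left(1,-2 \right)} \left(\left(5 - 2\right) + 5\right) v = - 3 \left(\left(5 - 2\right) + 5\right) \left(-50\right) = - 3 \left(3 + 5\right) \left(-50\right) = \left(-3\right) 8 \left(-50\right) = \left(-24\right) \left(-50\right) = 1200$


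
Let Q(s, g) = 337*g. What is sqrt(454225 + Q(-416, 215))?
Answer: 6*sqrt(14630) ≈ 725.73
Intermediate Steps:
sqrt(454225 + Q(-416, 215)) = sqrt(454225 + 337*215) = sqrt(454225 + 72455) = sqrt(526680) = 6*sqrt(14630)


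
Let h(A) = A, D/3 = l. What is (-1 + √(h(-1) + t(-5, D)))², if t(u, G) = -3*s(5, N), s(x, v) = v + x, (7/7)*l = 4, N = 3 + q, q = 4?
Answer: (1 - I*√37)² ≈ -36.0 - 12.166*I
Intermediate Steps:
N = 7 (N = 3 + 4 = 7)
l = 4
D = 12 (D = 3*4 = 12)
t(u, G) = -36 (t(u, G) = -3*(7 + 5) = -3*12 = -36)
(-1 + √(h(-1) + t(-5, D)))² = (-1 + √(-1 - 36))² = (-1 + √(-37))² = (-1 + I*√37)²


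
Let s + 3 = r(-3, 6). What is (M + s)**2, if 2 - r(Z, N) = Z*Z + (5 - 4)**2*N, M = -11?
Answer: 729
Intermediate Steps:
r(Z, N) = 2 - N - Z**2 (r(Z, N) = 2 - (Z*Z + (5 - 4)**2*N) = 2 - (Z**2 + 1**2*N) = 2 - (Z**2 + 1*N) = 2 - (Z**2 + N) = 2 - (N + Z**2) = 2 + (-N - Z**2) = 2 - N - Z**2)
s = -16 (s = -3 + (2 - 1*6 - 1*(-3)**2) = -3 + (2 - 6 - 1*9) = -3 + (2 - 6 - 9) = -3 - 13 = -16)
(M + s)**2 = (-11 - 16)**2 = (-27)**2 = 729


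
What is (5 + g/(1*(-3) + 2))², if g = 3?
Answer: 4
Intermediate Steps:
(5 + g/(1*(-3) + 2))² = (5 + 3/(1*(-3) + 2))² = (5 + 3/(-3 + 2))² = (5 + 3/(-1))² = (5 + 3*(-1))² = (5 - 3)² = 2² = 4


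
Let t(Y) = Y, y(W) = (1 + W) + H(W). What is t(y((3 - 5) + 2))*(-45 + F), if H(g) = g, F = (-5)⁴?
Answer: 580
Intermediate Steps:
F = 625
y(W) = 1 + 2*W (y(W) = (1 + W) + W = 1 + 2*W)
t(y((3 - 5) + 2))*(-45 + F) = (1 + 2*((3 - 5) + 2))*(-45 + 625) = (1 + 2*(-2 + 2))*580 = (1 + 2*0)*580 = (1 + 0)*580 = 1*580 = 580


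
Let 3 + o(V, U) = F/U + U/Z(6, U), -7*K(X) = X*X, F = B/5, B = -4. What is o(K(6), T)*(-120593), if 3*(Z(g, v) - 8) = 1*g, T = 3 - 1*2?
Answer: 4461941/10 ≈ 4.4619e+5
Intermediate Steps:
T = 1 (T = 3 - 2 = 1)
F = -⅘ (F = -4/5 = -4*⅕ = -⅘ ≈ -0.80000)
Z(g, v) = 8 + g/3 (Z(g, v) = 8 + (1*g)/3 = 8 + g/3)
K(X) = -X²/7 (K(X) = -X*X/7 = -X²/7)
o(V, U) = -3 - 4/(5*U) + U/10 (o(V, U) = -3 + (-4/(5*U) + U/(8 + (⅓)*6)) = -3 + (-4/(5*U) + U/(8 + 2)) = -3 + (-4/(5*U) + U/10) = -3 - 4/(5*U) + U/10)
o(K(6), T)*(-120593) = ((⅒)*(-8 + 1*(-30 + 1))/1)*(-120593) = ((⅒)*1*(-8 + 1*(-29)))*(-120593) = ((⅒)*1*(-8 - 29))*(-120593) = ((⅒)*1*(-37))*(-120593) = -37/10*(-120593) = 4461941/10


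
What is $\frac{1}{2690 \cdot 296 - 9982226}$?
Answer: $- \frac{1}{9185986} \approx -1.0886 \cdot 10^{-7}$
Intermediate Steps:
$\frac{1}{2690 \cdot 296 - 9982226} = \frac{1}{796240 - 9982226} = \frac{1}{-9185986} = - \frac{1}{9185986}$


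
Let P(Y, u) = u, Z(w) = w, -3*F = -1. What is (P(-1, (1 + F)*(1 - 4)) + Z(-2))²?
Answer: 36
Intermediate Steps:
F = ⅓ (F = -⅓*(-1) = ⅓ ≈ 0.33333)
(P(-1, (1 + F)*(1 - 4)) + Z(-2))² = ((1 + ⅓)*(1 - 4) - 2)² = ((4/3)*(-3) - 2)² = (-4 - 2)² = (-6)² = 36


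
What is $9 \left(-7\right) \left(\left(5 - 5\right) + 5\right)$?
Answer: $-315$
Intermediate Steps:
$9 \left(-7\right) \left(\left(5 - 5\right) + 5\right) = - 63 \left(0 + 5\right) = \left(-63\right) 5 = -315$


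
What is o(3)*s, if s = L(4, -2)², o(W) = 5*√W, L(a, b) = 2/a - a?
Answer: 245*√3/4 ≈ 106.09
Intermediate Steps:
L(a, b) = -a + 2/a
s = 49/4 (s = (-1*4 + 2/4)² = (-4 + 2*(¼))² = (-4 + ½)² = (-7/2)² = 49/4 ≈ 12.250)
o(3)*s = (5*√3)*(49/4) = 245*√3/4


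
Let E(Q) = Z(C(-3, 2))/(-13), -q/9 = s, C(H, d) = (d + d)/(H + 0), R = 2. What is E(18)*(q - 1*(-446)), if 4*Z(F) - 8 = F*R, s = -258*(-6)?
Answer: 53944/39 ≈ 1383.2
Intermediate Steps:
s = 1548
C(H, d) = 2*d/H (C(H, d) = (2*d)/H = 2*d/H)
Z(F) = 2 + F/2 (Z(F) = 2 + (F*2)/4 = 2 + (2*F)/4 = 2 + F/2)
q = -13932 (q = -9*1548 = -13932)
E(Q) = -4/39 (E(Q) = (2 + (2*2/(-3))/2)/(-13) = (2 + (2*2*(-⅓))/2)*(-1/13) = (2 + (½)*(-4/3))*(-1/13) = (2 - ⅔)*(-1/13) = (4/3)*(-1/13) = -4/39)
E(18)*(q - 1*(-446)) = -4*(-13932 - 1*(-446))/39 = -4*(-13932 + 446)/39 = -4/39*(-13486) = 53944/39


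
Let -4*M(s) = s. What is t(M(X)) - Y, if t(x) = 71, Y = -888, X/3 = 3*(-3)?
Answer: 959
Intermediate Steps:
X = -27 (X = 3*(3*(-3)) = 3*(-9) = -27)
M(s) = -s/4
t(M(X)) - Y = 71 - 1*(-888) = 71 + 888 = 959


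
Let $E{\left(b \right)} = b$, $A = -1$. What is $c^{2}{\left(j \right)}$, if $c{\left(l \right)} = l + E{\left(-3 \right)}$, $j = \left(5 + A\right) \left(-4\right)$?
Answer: $361$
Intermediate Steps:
$j = -16$ ($j = \left(5 - 1\right) \left(-4\right) = 4 \left(-4\right) = -16$)
$c{\left(l \right)} = -3 + l$ ($c{\left(l \right)} = l - 3 = -3 + l$)
$c^{2}{\left(j \right)} = \left(-3 - 16\right)^{2} = \left(-19\right)^{2} = 361$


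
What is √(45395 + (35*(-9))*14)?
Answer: √40985 ≈ 202.45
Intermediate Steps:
√(45395 + (35*(-9))*14) = √(45395 - 315*14) = √(45395 - 4410) = √40985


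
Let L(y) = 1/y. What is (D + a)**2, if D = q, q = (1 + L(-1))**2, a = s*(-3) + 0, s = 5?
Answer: 225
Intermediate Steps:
a = -15 (a = 5*(-3) + 0 = -15 + 0 = -15)
q = 0 (q = (1 + 1/(-1))**2 = (1 - 1)**2 = 0**2 = 0)
D = 0
(D + a)**2 = (0 - 15)**2 = (-15)**2 = 225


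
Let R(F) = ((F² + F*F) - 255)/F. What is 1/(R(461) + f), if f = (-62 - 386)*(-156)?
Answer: 461/32643155 ≈ 1.4122e-5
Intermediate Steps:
f = 69888 (f = -448*(-156) = 69888)
R(F) = (-255 + 2*F²)/F (R(F) = ((F² + F²) - 255)/F = (2*F² - 255)/F = (-255 + 2*F²)/F)
1/(R(461) + f) = 1/((-255/461 + 2*461) + 69888) = 1/((-255*1/461 + 922) + 69888) = 1/((-255/461 + 922) + 69888) = 1/(424787/461 + 69888) = 1/(32643155/461) = 461/32643155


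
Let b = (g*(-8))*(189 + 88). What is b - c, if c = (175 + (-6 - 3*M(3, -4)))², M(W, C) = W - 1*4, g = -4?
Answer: -20720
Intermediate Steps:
M(W, C) = -4 + W (M(W, C) = W - 4 = -4 + W)
c = 29584 (c = (175 + (-6 - 3*(-4 + 3)))² = (175 + (-6 - 3*(-1)))² = (175 + (-6 + 3))² = (175 - 3)² = 172² = 29584)
b = 8864 (b = (-4*(-8))*(189 + 88) = 32*277 = 8864)
b - c = 8864 - 1*29584 = 8864 - 29584 = -20720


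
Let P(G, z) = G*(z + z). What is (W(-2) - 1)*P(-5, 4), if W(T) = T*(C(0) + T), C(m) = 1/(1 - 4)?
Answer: -440/3 ≈ -146.67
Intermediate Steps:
P(G, z) = 2*G*z (P(G, z) = G*(2*z) = 2*G*z)
C(m) = -⅓ (C(m) = 1/(-3) = -⅓)
W(T) = T*(-⅓ + T)
(W(-2) - 1)*P(-5, 4) = (-2*(-⅓ - 2) - 1)*(2*(-5)*4) = (-2*(-7/3) - 1)*(-40) = (14/3 - 1)*(-40) = (11/3)*(-40) = -440/3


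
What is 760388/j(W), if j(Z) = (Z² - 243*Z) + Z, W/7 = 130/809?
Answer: -124414874657/44332470 ≈ -2806.4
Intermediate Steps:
W = 910/809 (W = 7*(130/809) = 910/809 ≈ 1.1248)
j(Z) = Z² - 242*Z
760388/j(W) = 760388/((910*(-242 + 910/809)/809)) = 760388/(((910/809)*(-194868/809))) = 760388/(-177329880/654481) = 760388*(-654481/177329880) = -124414874657/44332470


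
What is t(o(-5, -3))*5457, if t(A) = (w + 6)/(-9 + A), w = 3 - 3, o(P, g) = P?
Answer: -16371/7 ≈ -2338.7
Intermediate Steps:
w = 0
t(A) = 6/(-9 + A) (t(A) = (0 + 6)/(-9 + A) = 6/(-9 + A))
t(o(-5, -3))*5457 = (6/(-9 - 5))*5457 = (6/(-14))*5457 = (6*(-1/14))*5457 = -3/7*5457 = -16371/7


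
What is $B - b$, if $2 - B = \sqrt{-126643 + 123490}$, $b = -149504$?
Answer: $149506 - i \sqrt{3153} \approx 1.4951 \cdot 10^{5} - 56.152 i$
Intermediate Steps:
$B = 2 - i \sqrt{3153}$ ($B = 2 - \sqrt{-126643 + 123490} = 2 - \sqrt{-3153} = 2 - i \sqrt{3153} \approx 2.0 - 56.152 i$)
$B - b = \left(2 - i \sqrt{3153}\right) - -149504 = \left(2 - i \sqrt{3153}\right) + 149504 = 149506 - i \sqrt{3153}$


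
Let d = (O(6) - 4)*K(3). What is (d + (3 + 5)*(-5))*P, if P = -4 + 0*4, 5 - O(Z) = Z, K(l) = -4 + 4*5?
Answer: 480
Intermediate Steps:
K(l) = 16 (K(l) = -4 + 20 = 16)
O(Z) = 5 - Z
P = -4 (P = -4 + 0 = -4)
d = -80 (d = ((5 - 1*6) - 4)*16 = ((5 - 6) - 4)*16 = (-1 - 4)*16 = -5*16 = -80)
(d + (3 + 5)*(-5))*P = (-80 + (3 + 5)*(-5))*(-4) = (-80 + 8*(-5))*(-4) = (-80 - 40)*(-4) = -120*(-4) = 480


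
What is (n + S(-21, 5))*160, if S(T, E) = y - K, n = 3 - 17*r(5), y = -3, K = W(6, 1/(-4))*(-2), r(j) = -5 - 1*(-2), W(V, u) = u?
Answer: 8080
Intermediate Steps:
r(j) = -3 (r(j) = -5 + 2 = -3)
K = ½ (K = -2/(-4) = -¼*(-2) = ½ ≈ 0.50000)
n = 54 (n = 3 - 17*(-3) = 3 + 51 = 54)
S(T, E) = -7/2 (S(T, E) = -3 - 1*½ = -3 - ½ = -7/2)
(n + S(-21, 5))*160 = (54 - 7/2)*160 = (101/2)*160 = 8080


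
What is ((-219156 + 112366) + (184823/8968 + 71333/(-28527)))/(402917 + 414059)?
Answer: -27315467492063/209007081188736 ≈ -0.13069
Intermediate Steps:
((-219156 + 112366) + (184823/8968 + 71333/(-28527)))/(402917 + 414059) = (-106790 + (184823*(1/8968) + 71333*(-1/28527)))/816976 = (-106790 + (184823/8968 - 71333/28527))*(1/816976) = (-106790 + 4632731377/255830136)*(1/816976) = -27315467492063/255830136*1/816976 = -27315467492063/209007081188736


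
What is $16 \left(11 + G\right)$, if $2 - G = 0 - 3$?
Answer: $256$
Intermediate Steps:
$G = 5$ ($G = 2 - \left(0 - 3\right) = 2 - -3 = 2 + 3 = 5$)
$16 \left(11 + G\right) = 16 \left(11 + 5\right) = 16 \cdot 16 = 256$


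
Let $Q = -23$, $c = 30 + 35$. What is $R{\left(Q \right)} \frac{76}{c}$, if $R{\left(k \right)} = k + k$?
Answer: $- \frac{3496}{65} \approx -53.785$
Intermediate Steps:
$c = 65$
$R{\left(k \right)} = 2 k$
$R{\left(Q \right)} \frac{76}{c} = 2 \left(-23\right) \frac{76}{65} = - 46 \cdot 76 \cdot \frac{1}{65} = \left(-46\right) \frac{76}{65} = - \frac{3496}{65}$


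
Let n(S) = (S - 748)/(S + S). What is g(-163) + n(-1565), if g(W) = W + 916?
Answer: 2359203/3130 ≈ 753.74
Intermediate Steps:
g(W) = 916 + W
n(S) = (-748 + S)/(2*S) (n(S) = (-748 + S)/((2*S)) = (-748 + S)*(1/(2*S)) = (-748 + S)/(2*S))
g(-163) + n(-1565) = (916 - 163) + (½)*(-748 - 1565)/(-1565) = 753 + (½)*(-1/1565)*(-2313) = 753 + 2313/3130 = 2359203/3130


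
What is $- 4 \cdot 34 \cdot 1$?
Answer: $-136$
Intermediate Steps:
$- 4 \cdot 34 \cdot 1 = \left(-4\right) 34 = -136$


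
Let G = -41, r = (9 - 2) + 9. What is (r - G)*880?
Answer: 50160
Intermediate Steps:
r = 16 (r = 7 + 9 = 16)
(r - G)*880 = (16 - 1*(-41))*880 = (16 + 41)*880 = 57*880 = 50160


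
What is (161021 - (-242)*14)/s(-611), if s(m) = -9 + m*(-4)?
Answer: 164409/2435 ≈ 67.519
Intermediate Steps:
s(m) = -9 - 4*m
(161021 - (-242)*14)/s(-611) = (161021 - (-242)*14)/(-9 - 4*(-611)) = (161021 - 1*(-3388))/(-9 + 2444) = (161021 + 3388)/2435 = 164409*(1/2435) = 164409/2435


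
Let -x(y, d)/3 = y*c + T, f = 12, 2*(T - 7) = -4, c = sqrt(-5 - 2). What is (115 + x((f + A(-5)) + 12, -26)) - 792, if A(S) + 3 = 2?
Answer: -692 - 69*I*sqrt(7) ≈ -692.0 - 182.56*I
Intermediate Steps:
c = I*sqrt(7) (c = sqrt(-7) = I*sqrt(7) ≈ 2.6458*I)
A(S) = -1 (A(S) = -3 + 2 = -1)
T = 5 (T = 7 + (1/2)*(-4) = 7 - 2 = 5)
x(y, d) = -15 - 3*I*y*sqrt(7) (x(y, d) = -3*(y*(I*sqrt(7)) + 5) = -3*(I*y*sqrt(7) + 5) = -3*(5 + I*y*sqrt(7)) = -15 - 3*I*y*sqrt(7))
(115 + x((f + A(-5)) + 12, -26)) - 792 = (115 + (-15 - 3*I*((12 - 1) + 12)*sqrt(7))) - 792 = (115 + (-15 - 3*I*(11 + 12)*sqrt(7))) - 792 = (115 + (-15 - 3*I*23*sqrt(7))) - 792 = (115 + (-15 - 69*I*sqrt(7))) - 792 = (100 - 69*I*sqrt(7)) - 792 = -692 - 69*I*sqrt(7)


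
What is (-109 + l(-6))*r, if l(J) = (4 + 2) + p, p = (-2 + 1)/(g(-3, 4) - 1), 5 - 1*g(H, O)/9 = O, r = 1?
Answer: -825/8 ≈ -103.13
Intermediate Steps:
g(H, O) = 45 - 9*O
p = -1/8 (p = (-2 + 1)/((45 - 9*4) - 1) = -1/((45 - 36) - 1) = -1/(9 - 1) = -1/8 ≈ -0.12500)
l(J) = 47/8 (l(J) = (4 + 2) - 1/8 = 6 - 1/8 = 47/8)
(-109 + l(-6))*r = (-109 + 47/8)*1 = -825/8*1 = -825/8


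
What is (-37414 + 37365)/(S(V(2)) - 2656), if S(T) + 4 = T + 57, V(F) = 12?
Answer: 49/2591 ≈ 0.018912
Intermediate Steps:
S(T) = 53 + T (S(T) = -4 + (T + 57) = -4 + (57 + T) = 53 + T)
(-37414 + 37365)/(S(V(2)) - 2656) = (-37414 + 37365)/((53 + 12) - 2656) = -49/(65 - 2656) = -49/(-2591) = -49*(-1/2591) = 49/2591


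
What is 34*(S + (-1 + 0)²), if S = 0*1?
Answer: 34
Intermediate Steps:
S = 0
34*(S + (-1 + 0)²) = 34*(0 + (-1 + 0)²) = 34*(0 + (-1)²) = 34*(0 + 1) = 34*1 = 34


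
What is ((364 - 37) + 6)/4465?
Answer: 333/4465 ≈ 0.074580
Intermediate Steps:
((364 - 37) + 6)/4465 = (327 + 6)/4465 = (1/4465)*333 = 333/4465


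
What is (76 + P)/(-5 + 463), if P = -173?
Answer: -97/458 ≈ -0.21179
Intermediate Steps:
(76 + P)/(-5 + 463) = (76 - 173)/(-5 + 463) = -97/458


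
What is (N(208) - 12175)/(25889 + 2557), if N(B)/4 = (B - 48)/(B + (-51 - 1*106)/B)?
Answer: -524694605/1226221722 ≈ -0.42790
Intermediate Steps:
N(B) = 4*(-48 + B)/(B - 157/B) (N(B) = 4*((B - 48)/(B + (-51 - 1*106)/B)) = 4*((-48 + B)/(B + (-51 - 106)/B)) = 4*((-48 + B)/(B - 157/B)) = 4*(-48 + B)/(B - 157/B))
(N(208) - 12175)/(25889 + 2557) = (4*208*(-48 + 208)/(-157 + 208**2) - 12175)/(25889 + 2557) = (4*208*160/(-157 + 43264) - 12175)/28446 = (4*208*160/43107 - 12175)*(1/28446) = (4*208*(1/43107)*160 - 12175)*(1/28446) = (133120/43107 - 12175)*(1/28446) = -524694605/43107*1/28446 = -524694605/1226221722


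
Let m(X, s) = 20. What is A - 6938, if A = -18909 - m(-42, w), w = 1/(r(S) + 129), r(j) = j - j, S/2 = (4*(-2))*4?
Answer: -25867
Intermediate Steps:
S = -64 (S = 2*((4*(-2))*4) = 2*(-8*4) = 2*(-32) = -64)
r(j) = 0
w = 1/129 (w = 1/(0 + 129) = 1/129 ≈ 0.0077519)
A = -18929 (A = -18909 - 1*20 = -18909 - 20 = -18929)
A - 6938 = -18929 - 6938 = -25867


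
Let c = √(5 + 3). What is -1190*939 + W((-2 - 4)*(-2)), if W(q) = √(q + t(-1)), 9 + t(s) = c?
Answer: -1117410 + √(3 + 2*√2) ≈ -1.1174e+6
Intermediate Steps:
c = 2*√2 (c = √8 = 2*√2 ≈ 2.8284)
t(s) = -9 + 2*√2
W(q) = √(-9 + q + 2*√2) (W(q) = √(q + (-9 + 2*√2)) = √(-9 + q + 2*√2))
-1190*939 + W((-2 - 4)*(-2)) = -1190*939 + √(-9 + (-2 - 4)*(-2) + 2*√2) = -1117410 + √(-9 - 6*(-2) + 2*√2) = -1117410 + √(-9 + 12 + 2*√2) = -1117410 + √(3 + 2*√2)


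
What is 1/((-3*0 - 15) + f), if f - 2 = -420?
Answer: -1/433 ≈ -0.0023095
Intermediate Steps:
f = -418 (f = 2 - 420 = -418)
1/((-3*0 - 15) + f) = 1/((-3*0 - 15) - 418) = 1/((0 - 15) - 418) = 1/(-15 - 418) = 1/(-433) = -1/433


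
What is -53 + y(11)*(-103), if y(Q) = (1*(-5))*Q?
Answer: 5612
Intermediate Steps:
y(Q) = -5*Q
-53 + y(11)*(-103) = -53 - 5*11*(-103) = -53 - 55*(-103) = -53 + 5665 = 5612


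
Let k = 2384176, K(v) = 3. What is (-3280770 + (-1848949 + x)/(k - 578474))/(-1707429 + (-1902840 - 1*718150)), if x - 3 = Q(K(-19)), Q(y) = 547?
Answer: 5924094798939/7815834845138 ≈ 0.75796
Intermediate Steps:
x = 550 (x = 3 + 547 = 550)
(-3280770 + (-1848949 + x)/(k - 578474))/(-1707429 + (-1902840 - 1*718150)) = (-3280770 + (-1848949 + 550)/(2384176 - 578474))/(-1707429 + (-1902840 - 1*718150)) = (-3280770 - 1848399/1805702)/(-1707429 + (-1902840 - 718150)) = (-3280770 - 1848399*1/1805702)/(-1707429 - 2620990) = (-3280770 - 1848399/1805702)/(-4328419) = -5924094798939/1805702*(-1/4328419) = 5924094798939/7815834845138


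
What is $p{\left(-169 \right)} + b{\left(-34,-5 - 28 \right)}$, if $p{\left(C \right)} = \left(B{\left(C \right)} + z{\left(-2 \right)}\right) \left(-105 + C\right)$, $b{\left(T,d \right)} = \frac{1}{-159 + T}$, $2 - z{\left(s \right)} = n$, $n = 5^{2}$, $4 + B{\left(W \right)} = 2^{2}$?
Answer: $\frac{1216285}{193} \approx 6302.0$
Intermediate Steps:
$B{\left(W \right)} = 0$ ($B{\left(W \right)} = -4 + 2^{2} = -4 + 4 = 0$)
$n = 25$
$z{\left(s \right)} = -23$ ($z{\left(s \right)} = 2 - 25 = -23$)
$p{\left(C \right)} = 2415 - 23 C$ ($p{\left(C \right)} = \left(0 - 23\right) \left(-105 + C\right) = - 23 \left(-105 + C\right) = 2415 - 23 C$)
$p{\left(-169 \right)} + b{\left(-34,-5 - 28 \right)} = \left(2415 - -3887\right) + \frac{1}{-159 - 34} = \left(2415 + 3887\right) + \frac{1}{-193} = 6302 - \frac{1}{193} = \frac{1216285}{193}$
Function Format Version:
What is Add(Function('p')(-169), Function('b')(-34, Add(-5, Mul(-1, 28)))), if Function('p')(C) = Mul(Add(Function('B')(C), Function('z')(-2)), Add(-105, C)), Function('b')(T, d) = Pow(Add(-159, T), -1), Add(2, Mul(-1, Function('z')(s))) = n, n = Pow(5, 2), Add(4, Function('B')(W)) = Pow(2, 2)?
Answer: Rational(1216285, 193) ≈ 6302.0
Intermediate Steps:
Function('B')(W) = 0 (Function('B')(W) = Add(-4, Pow(2, 2)) = Add(-4, 4) = 0)
n = 25
Function('z')(s) = -23 (Function('z')(s) = Add(2, Mul(-1, 25)) = Add(2, -25) = -23)
Function('p')(C) = Add(2415, Mul(-23, C)) (Function('p')(C) = Mul(Add(0, -23), Add(-105, C)) = Mul(-23, Add(-105, C)) = Add(2415, Mul(-23, C)))
Add(Function('p')(-169), Function('b')(-34, Add(-5, Mul(-1, 28)))) = Add(Add(2415, Mul(-23, -169)), Pow(Add(-159, -34), -1)) = Add(Add(2415, 3887), Pow(-193, -1)) = Add(6302, Rational(-1, 193)) = Rational(1216285, 193)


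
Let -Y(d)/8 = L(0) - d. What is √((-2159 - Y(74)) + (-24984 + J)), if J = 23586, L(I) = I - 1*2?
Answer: 7*I*√85 ≈ 64.537*I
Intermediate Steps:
L(I) = -2 + I (L(I) = I - 2 = -2 + I)
Y(d) = 16 + 8*d (Y(d) = -8*((-2 + 0) - d) = -8*(-2 - d) = 16 + 8*d)
√((-2159 - Y(74)) + (-24984 + J)) = √((-2159 - (16 + 8*74)) + (-24984 + 23586)) = √((-2159 - (16 + 592)) - 1398) = √((-2159 - 1*608) - 1398) = √((-2159 - 608) - 1398) = √(-2767 - 1398) = √(-4165) = 7*I*√85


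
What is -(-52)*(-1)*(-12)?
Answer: 624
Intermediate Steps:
-(-52)*(-1)*(-12) = -13*4*(-12) = -52*(-12) = 624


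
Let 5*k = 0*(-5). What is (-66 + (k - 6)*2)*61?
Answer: -4758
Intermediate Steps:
k = 0 (k = (0*(-5))/5 = (⅕)*0 = 0)
(-66 + (k - 6)*2)*61 = (-66 + (0 - 6)*2)*61 = (-66 - 6*2)*61 = (-66 - 12)*61 = -78*61 = -4758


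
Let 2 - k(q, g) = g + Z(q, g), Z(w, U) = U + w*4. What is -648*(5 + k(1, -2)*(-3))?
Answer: 648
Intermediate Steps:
Z(w, U) = U + 4*w
k(q, g) = 2 - 4*q - 2*g (k(q, g) = 2 - (g + (g + 4*q)) = 2 - (2*g + 4*q) = 2 + (-4*q - 2*g) = 2 - 4*q - 2*g)
-648*(5 + k(1, -2)*(-3)) = -648*(5 + (2 - 4*1 - 2*(-2))*(-3)) = -648*(5 + (2 - 4 + 4)*(-3)) = -648*(5 + 2*(-3)) = -648*(5 - 6) = -648*(-1) = 648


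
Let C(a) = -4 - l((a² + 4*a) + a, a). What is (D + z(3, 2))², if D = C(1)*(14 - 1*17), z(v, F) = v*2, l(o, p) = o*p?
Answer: 1296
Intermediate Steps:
z(v, F) = 2*v
C(a) = -4 - a*(a² + 5*a) (C(a) = -4 - ((a² + 4*a) + a)*a = -4 - (a² + 5*a)*a = -4 - a*(a² + 5*a))
D = 30 (D = (-4 - 1*1²*(5 + 1))*(14 - 1*17) = (-4 - 1*1*6)*(14 - 17) = (-4 - 6)*(-3) = -10*(-3) = 30)
(D + z(3, 2))² = (30 + 2*3)² = (30 + 6)² = 36² = 1296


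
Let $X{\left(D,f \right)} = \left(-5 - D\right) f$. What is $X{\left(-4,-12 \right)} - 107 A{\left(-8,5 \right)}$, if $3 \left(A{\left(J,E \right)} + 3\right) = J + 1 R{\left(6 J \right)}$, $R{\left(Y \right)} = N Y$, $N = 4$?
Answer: $\frac{22399}{3} \approx 7466.3$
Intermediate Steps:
$R{\left(Y \right)} = 4 Y$
$A{\left(J,E \right)} = -3 + \frac{25 J}{3}$ ($A{\left(J,E \right)} = -3 + \frac{J + 1 \cdot 4 \cdot 6 J}{3} = -3 + \frac{J + 1 \cdot 24 J}{3} = -3 + \frac{J + 24 J}{3} = -3 + \frac{25 J}{3}$)
$X{\left(D,f \right)} = f \left(-5 - D\right)$
$X{\left(-4,-12 \right)} - 107 A{\left(-8,5 \right)} = \left(-1\right) \left(-12\right) \left(5 - 4\right) - 107 \left(-3 + \frac{25}{3} \left(-8\right)\right) = \left(-1\right) \left(-12\right) 1 - 107 \left(-3 - \frac{200}{3}\right) = 12 - - \frac{22363}{3} = 12 + \frac{22363}{3} = \frac{22399}{3}$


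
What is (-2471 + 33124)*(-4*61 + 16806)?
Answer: 507674986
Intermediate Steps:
(-2471 + 33124)*(-4*61 + 16806) = 30653*(-244 + 16806) = 30653*16562 = 507674986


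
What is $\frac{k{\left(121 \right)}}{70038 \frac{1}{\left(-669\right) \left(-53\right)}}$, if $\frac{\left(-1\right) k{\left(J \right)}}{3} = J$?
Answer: $- \frac{1430099}{7782} \approx -183.77$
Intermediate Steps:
$k{\left(J \right)} = - 3 J$
$\frac{k{\left(121 \right)}}{70038 \frac{1}{\left(-669\right) \left(-53\right)}} = \frac{\left(-3\right) 121}{70038 \frac{1}{\left(-669\right) \left(-53\right)}} = - \frac{363}{70038 \cdot \frac{1}{35457}} = - \frac{363}{\frac{23346}{11819}} = \left(-363\right) \frac{11819}{23346} = - \frac{1430099}{7782}$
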